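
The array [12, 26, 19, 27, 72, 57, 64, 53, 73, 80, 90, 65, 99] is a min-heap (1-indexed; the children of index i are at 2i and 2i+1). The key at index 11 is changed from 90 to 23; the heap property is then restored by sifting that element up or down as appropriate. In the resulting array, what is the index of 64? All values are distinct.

set index 11 from 90 to 23 → [12, 26, 19, 27, 72, 57, 64, 53, 73, 80, 23, 65, 99]
23 < parent 72 at index 5, swap → [12, 26, 19, 27, 23, 57, 64, 53, 73, 80, 72, 65, 99]
23 < parent 26 at index 2, swap → [12, 23, 19, 27, 26, 57, 64, 53, 73, 80, 72, 65, 99]
resulting array: [12, 23, 19, 27, 26, 57, 64, 53, 73, 80, 72, 65, 99]

7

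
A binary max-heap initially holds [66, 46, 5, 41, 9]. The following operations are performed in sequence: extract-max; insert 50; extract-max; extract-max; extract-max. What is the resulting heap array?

extract-max → returns 66:
  remove root 66; move last element 9 to root → [9, 46, 5, 41]
  9 vs larger child 46 at index 1, swap → [46, 9, 5, 41]
  9 vs only child 41 at index 3, swap → [46, 41, 5, 9]
insert 50:
  append 50 at index 4 → [46, 41, 5, 9, 50]
  50 > parent 41 at index 1, swap → [46, 50, 5, 9, 41]
  50 > parent 46 at index 0, swap → [50, 46, 5, 9, 41]
extract-max → returns 50:
  remove root 50; move last element 41 to root → [41, 46, 5, 9]
  41 vs larger child 46 at index 1, swap → [46, 41, 5, 9]
extract-max → returns 46:
  remove root 46; move last element 9 to root → [9, 41, 5]
  9 vs larger child 41 at index 1, swap → [41, 9, 5]
extract-max → returns 41:
  remove root 41; move last element 5 to root → [5, 9]
  5 vs only child 9 at index 1, swap → [9, 5]

[9, 5]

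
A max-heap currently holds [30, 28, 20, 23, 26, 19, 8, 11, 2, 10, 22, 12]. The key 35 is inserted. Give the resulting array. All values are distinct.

[35, 28, 30, 23, 26, 20, 8, 11, 2, 10, 22, 12, 19]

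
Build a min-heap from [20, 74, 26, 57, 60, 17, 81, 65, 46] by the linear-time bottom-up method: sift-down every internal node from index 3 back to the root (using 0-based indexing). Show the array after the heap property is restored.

sift down from index 3:
  57 vs smaller child 46 at index 8, swap → [20, 74, 26, 46, 60, 17, 81, 65, 57]
sift down from index 2:
  26 vs smaller child 17 at index 5, swap → [20, 74, 17, 46, 60, 26, 81, 65, 57]
sift down from index 1:
  74 vs smaller child 46 at index 3, swap → [20, 46, 17, 74, 60, 26, 81, 65, 57]
  74 vs smaller child 57 at index 8, swap → [20, 46, 17, 57, 60, 26, 81, 65, 74]
sift down from index 0:
  20 vs smaller child 17 at index 2, swap → [17, 46, 20, 57, 60, 26, 81, 65, 74]

[17, 46, 20, 57, 60, 26, 81, 65, 74]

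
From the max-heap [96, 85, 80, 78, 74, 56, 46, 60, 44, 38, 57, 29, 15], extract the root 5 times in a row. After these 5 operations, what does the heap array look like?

[60, 57, 56, 44, 38, 29, 46, 15]

extract-max #1 returns 96:
  remove root 96; move last element 15 to root → [15, 85, 80, 78, 74, 56, 46, 60, 44, 38, 57, 29]
  15 vs larger child 85 at index 1, swap → [85, 15, 80, 78, 74, 56, 46, 60, 44, 38, 57, 29]
  15 vs larger child 78 at index 3, swap → [85, 78, 80, 15, 74, 56, 46, 60, 44, 38, 57, 29]
  15 vs larger child 60 at index 7, swap → [85, 78, 80, 60, 74, 56, 46, 15, 44, 38, 57, 29]
extract-max #2 returns 85:
  remove root 85; move last element 29 to root → [29, 78, 80, 60, 74, 56, 46, 15, 44, 38, 57]
  29 vs larger child 80 at index 2, swap → [80, 78, 29, 60, 74, 56, 46, 15, 44, 38, 57]
  29 vs larger child 56 at index 5, swap → [80, 78, 56, 60, 74, 29, 46, 15, 44, 38, 57]
extract-max #3 returns 80:
  remove root 80; move last element 57 to root → [57, 78, 56, 60, 74, 29, 46, 15, 44, 38]
  57 vs larger child 78 at index 1, swap → [78, 57, 56, 60, 74, 29, 46, 15, 44, 38]
  57 vs larger child 74 at index 4, swap → [78, 74, 56, 60, 57, 29, 46, 15, 44, 38]
extract-max #4 returns 78:
  remove root 78; move last element 38 to root → [38, 74, 56, 60, 57, 29, 46, 15, 44]
  38 vs larger child 74 at index 1, swap → [74, 38, 56, 60, 57, 29, 46, 15, 44]
  38 vs larger child 60 at index 3, swap → [74, 60, 56, 38, 57, 29, 46, 15, 44]
  38 vs larger child 44 at index 8, swap → [74, 60, 56, 44, 57, 29, 46, 15, 38]
extract-max #5 returns 74:
  remove root 74; move last element 38 to root → [38, 60, 56, 44, 57, 29, 46, 15]
  38 vs larger child 60 at index 1, swap → [60, 38, 56, 44, 57, 29, 46, 15]
  38 vs larger child 57 at index 4, swap → [60, 57, 56, 44, 38, 29, 46, 15]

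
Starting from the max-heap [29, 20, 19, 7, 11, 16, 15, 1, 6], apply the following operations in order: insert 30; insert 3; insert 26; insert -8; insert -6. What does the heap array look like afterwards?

insert 30:
  append 30 at index 9 → [29, 20, 19, 7, 11, 16, 15, 1, 6, 30]
  30 > parent 11 at index 4, swap → [29, 20, 19, 7, 30, 16, 15, 1, 6, 11]
  30 > parent 20 at index 1, swap → [29, 30, 19, 7, 20, 16, 15, 1, 6, 11]
  30 > parent 29 at index 0, swap → [30, 29, 19, 7, 20, 16, 15, 1, 6, 11]
insert 3:
  append 3 at index 10 → [30, 29, 19, 7, 20, 16, 15, 1, 6, 11, 3] (no swap needed)
insert 26:
  append 26 at index 11 → [30, 29, 19, 7, 20, 16, 15, 1, 6, 11, 3, 26]
  26 > parent 16 at index 5, swap → [30, 29, 19, 7, 20, 26, 15, 1, 6, 11, 3, 16]
  26 > parent 19 at index 2, swap → [30, 29, 26, 7, 20, 19, 15, 1, 6, 11, 3, 16]
insert -8:
  append -8 at index 12 → [30, 29, 26, 7, 20, 19, 15, 1, 6, 11, 3, 16, -8] (no swap needed)
insert -6:
  append -6 at index 13 → [30, 29, 26, 7, 20, 19, 15, 1, 6, 11, 3, 16, -8, -6] (no swap needed)

[30, 29, 26, 7, 20, 19, 15, 1, 6, 11, 3, 16, -8, -6]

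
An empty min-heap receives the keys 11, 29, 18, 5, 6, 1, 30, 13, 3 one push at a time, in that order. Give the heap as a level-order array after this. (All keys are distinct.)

Insert 11:
  append 11 at index 0 → [11] (no swap needed)
Insert 29:
  append 29 at index 1 → [11, 29] (no swap needed)
Insert 18:
  append 18 at index 2 → [11, 29, 18] (no swap needed)
Insert 5:
  append 5 at index 3 → [11, 29, 18, 5]
  5 < parent 29 at index 1, swap → [11, 5, 18, 29]
  5 < parent 11 at index 0, swap → [5, 11, 18, 29]
Insert 6:
  append 6 at index 4 → [5, 11, 18, 29, 6]
  6 < parent 11 at index 1, swap → [5, 6, 18, 29, 11]
Insert 1:
  append 1 at index 5 → [5, 6, 18, 29, 11, 1]
  1 < parent 18 at index 2, swap → [5, 6, 1, 29, 11, 18]
  1 < parent 5 at index 0, swap → [1, 6, 5, 29, 11, 18]
Insert 30:
  append 30 at index 6 → [1, 6, 5, 29, 11, 18, 30] (no swap needed)
Insert 13:
  append 13 at index 7 → [1, 6, 5, 29, 11, 18, 30, 13]
  13 < parent 29 at index 3, swap → [1, 6, 5, 13, 11, 18, 30, 29]
Insert 3:
  append 3 at index 8 → [1, 6, 5, 13, 11, 18, 30, 29, 3]
  3 < parent 13 at index 3, swap → [1, 6, 5, 3, 11, 18, 30, 29, 13]
  3 < parent 6 at index 1, swap → [1, 3, 5, 6, 11, 18, 30, 29, 13]

[1, 3, 5, 6, 11, 18, 30, 29, 13]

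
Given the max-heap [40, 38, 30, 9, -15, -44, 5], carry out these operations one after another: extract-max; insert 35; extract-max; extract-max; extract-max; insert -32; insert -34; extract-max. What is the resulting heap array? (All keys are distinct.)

[5, -15, -34, -44, -32]

extract-max → returns 40:
  remove root 40; move last element 5 to root → [5, 38, 30, 9, -15, -44]
  5 vs larger child 38 at index 1, swap → [38, 5, 30, 9, -15, -44]
  5 vs larger child 9 at index 3, swap → [38, 9, 30, 5, -15, -44]
insert 35:
  append 35 at index 6 → [38, 9, 30, 5, -15, -44, 35]
  35 > parent 30 at index 2, swap → [38, 9, 35, 5, -15, -44, 30]
extract-max → returns 38:
  remove root 38; move last element 30 to root → [30, 9, 35, 5, -15, -44]
  30 vs larger child 35 at index 2, swap → [35, 9, 30, 5, -15, -44]
extract-max → returns 35:
  remove root 35; move last element -44 to root → [-44, 9, 30, 5, -15]
  -44 vs larger child 30 at index 2, swap → [30, 9, -44, 5, -15]
extract-max → returns 30:
  remove root 30; move last element -15 to root → [-15, 9, -44, 5]
  -15 vs larger child 9 at index 1, swap → [9, -15, -44, 5]
  -15 vs only child 5 at index 3, swap → [9, 5, -44, -15]
insert -32:
  append -32 at index 4 → [9, 5, -44, -15, -32] (no swap needed)
insert -34:
  append -34 at index 5 → [9, 5, -44, -15, -32, -34]
  -34 > parent -44 at index 2, swap → [9, 5, -34, -15, -32, -44]
extract-max → returns 9:
  remove root 9; move last element -44 to root → [-44, 5, -34, -15, -32]
  -44 vs larger child 5 at index 1, swap → [5, -44, -34, -15, -32]
  -44 vs larger child -15 at index 3, swap → [5, -15, -34, -44, -32]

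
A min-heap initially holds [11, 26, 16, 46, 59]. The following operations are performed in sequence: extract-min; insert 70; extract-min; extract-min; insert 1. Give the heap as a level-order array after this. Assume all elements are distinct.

[1, 46, 59, 70]

extract-min → returns 11:
  remove root 11; move last element 59 to root → [59, 26, 16, 46]
  59 vs smaller child 16 at index 2, swap → [16, 26, 59, 46]
insert 70:
  append 70 at index 4 → [16, 26, 59, 46, 70] (no swap needed)
extract-min → returns 16:
  remove root 16; move last element 70 to root → [70, 26, 59, 46]
  70 vs smaller child 26 at index 1, swap → [26, 70, 59, 46]
  70 vs only child 46 at index 3, swap → [26, 46, 59, 70]
extract-min → returns 26:
  remove root 26; move last element 70 to root → [70, 46, 59]
  70 vs smaller child 46 at index 1, swap → [46, 70, 59]
insert 1:
  append 1 at index 3 → [46, 70, 59, 1]
  1 < parent 70 at index 1, swap → [46, 1, 59, 70]
  1 < parent 46 at index 0, swap → [1, 46, 59, 70]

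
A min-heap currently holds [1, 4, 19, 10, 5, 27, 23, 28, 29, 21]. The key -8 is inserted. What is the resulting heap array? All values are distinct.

append -8 at index 10 → [1, 4, 19, 10, 5, 27, 23, 28, 29, 21, -8]
-8 < parent 5 at index 4, swap → [1, 4, 19, 10, -8, 27, 23, 28, 29, 21, 5]
-8 < parent 4 at index 1, swap → [1, -8, 19, 10, 4, 27, 23, 28, 29, 21, 5]
-8 < parent 1 at index 0, swap → [-8, 1, 19, 10, 4, 27, 23, 28, 29, 21, 5]

[-8, 1, 19, 10, 4, 27, 23, 28, 29, 21, 5]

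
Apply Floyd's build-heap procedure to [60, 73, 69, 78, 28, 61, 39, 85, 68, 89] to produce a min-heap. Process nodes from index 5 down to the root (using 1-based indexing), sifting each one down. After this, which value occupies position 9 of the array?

sift down from index 5: already satisfies heap property
sift down from index 4:
  78 vs smaller child 68 at index 9, swap → [60, 73, 69, 68, 28, 61, 39, 85, 78, 89]
sift down from index 3:
  69 vs smaller child 39 at index 7, swap → [60, 73, 39, 68, 28, 61, 69, 85, 78, 89]
sift down from index 2:
  73 vs smaller child 28 at index 5, swap → [60, 28, 39, 68, 73, 61, 69, 85, 78, 89]
sift down from index 1:
  60 vs smaller child 28 at index 2, swap → [28, 60, 39, 68, 73, 61, 69, 85, 78, 89]
resulting array: [28, 60, 39, 68, 73, 61, 69, 85, 78, 89]

78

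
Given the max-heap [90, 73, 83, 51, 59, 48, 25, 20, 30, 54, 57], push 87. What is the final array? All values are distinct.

[90, 73, 87, 51, 59, 83, 25, 20, 30, 54, 57, 48]

append 87 at index 11 → [90, 73, 83, 51, 59, 48, 25, 20, 30, 54, 57, 87]
87 > parent 48 at index 5, swap → [90, 73, 83, 51, 59, 87, 25, 20, 30, 54, 57, 48]
87 > parent 83 at index 2, swap → [90, 73, 87, 51, 59, 83, 25, 20, 30, 54, 57, 48]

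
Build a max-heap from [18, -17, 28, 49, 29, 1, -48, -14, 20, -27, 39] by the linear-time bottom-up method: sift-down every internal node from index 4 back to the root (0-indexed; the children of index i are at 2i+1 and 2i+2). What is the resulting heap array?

sift down from index 4:
  29 vs larger child 39 at index 10, swap → [18, -17, 28, 49, 39, 1, -48, -14, 20, -27, 29]
sift down from index 3: already satisfies heap property
sift down from index 2: already satisfies heap property
sift down from index 1:
  -17 vs larger child 49 at index 3, swap → [18, 49, 28, -17, 39, 1, -48, -14, 20, -27, 29]
  -17 vs larger child 20 at index 8, swap → [18, 49, 28, 20, 39, 1, -48, -14, -17, -27, 29]
sift down from index 0:
  18 vs larger child 49 at index 1, swap → [49, 18, 28, 20, 39, 1, -48, -14, -17, -27, 29]
  18 vs larger child 39 at index 4, swap → [49, 39, 28, 20, 18, 1, -48, -14, -17, -27, 29]
  18 vs larger child 29 at index 10, swap → [49, 39, 28, 20, 29, 1, -48, -14, -17, -27, 18]

[49, 39, 28, 20, 29, 1, -48, -14, -17, -27, 18]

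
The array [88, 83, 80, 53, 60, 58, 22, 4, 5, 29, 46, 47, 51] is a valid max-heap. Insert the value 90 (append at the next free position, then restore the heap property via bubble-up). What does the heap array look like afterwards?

[90, 83, 88, 53, 60, 58, 80, 4, 5, 29, 46, 47, 51, 22]

append 90 at index 13 → [88, 83, 80, 53, 60, 58, 22, 4, 5, 29, 46, 47, 51, 90]
90 > parent 22 at index 6, swap → [88, 83, 80, 53, 60, 58, 90, 4, 5, 29, 46, 47, 51, 22]
90 > parent 80 at index 2, swap → [88, 83, 90, 53, 60, 58, 80, 4, 5, 29, 46, 47, 51, 22]
90 > parent 88 at index 0, swap → [90, 83, 88, 53, 60, 58, 80, 4, 5, 29, 46, 47, 51, 22]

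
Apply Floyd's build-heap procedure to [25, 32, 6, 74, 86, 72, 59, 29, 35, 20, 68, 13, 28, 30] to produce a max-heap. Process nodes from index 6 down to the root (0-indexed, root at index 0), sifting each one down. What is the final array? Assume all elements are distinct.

[86, 74, 72, 35, 68, 28, 59, 29, 25, 20, 32, 13, 6, 30]

sift down from index 6: already satisfies heap property
sift down from index 5: already satisfies heap property
sift down from index 4: already satisfies heap property
sift down from index 3: already satisfies heap property
sift down from index 2:
  6 vs larger child 72 at index 5, swap → [25, 32, 72, 74, 86, 6, 59, 29, 35, 20, 68, 13, 28, 30]
  6 vs larger child 28 at index 12, swap → [25, 32, 72, 74, 86, 28, 59, 29, 35, 20, 68, 13, 6, 30]
sift down from index 1:
  32 vs larger child 86 at index 4, swap → [25, 86, 72, 74, 32, 28, 59, 29, 35, 20, 68, 13, 6, 30]
  32 vs larger child 68 at index 10, swap → [25, 86, 72, 74, 68, 28, 59, 29, 35, 20, 32, 13, 6, 30]
sift down from index 0:
  25 vs larger child 86 at index 1, swap → [86, 25, 72, 74, 68, 28, 59, 29, 35, 20, 32, 13, 6, 30]
  25 vs larger child 74 at index 3, swap → [86, 74, 72, 25, 68, 28, 59, 29, 35, 20, 32, 13, 6, 30]
  25 vs larger child 35 at index 8, swap → [86, 74, 72, 35, 68, 28, 59, 29, 25, 20, 32, 13, 6, 30]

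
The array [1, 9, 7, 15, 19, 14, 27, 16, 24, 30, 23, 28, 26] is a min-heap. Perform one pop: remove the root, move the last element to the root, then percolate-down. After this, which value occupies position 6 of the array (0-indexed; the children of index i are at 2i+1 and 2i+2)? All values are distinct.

27

remove root 1; move last element 26 to root → [26, 9, 7, 15, 19, 14, 27, 16, 24, 30, 23, 28]
26 vs smaller child 7 at index 2, swap → [7, 9, 26, 15, 19, 14, 27, 16, 24, 30, 23, 28]
26 vs smaller child 14 at index 5, swap → [7, 9, 14, 15, 19, 26, 27, 16, 24, 30, 23, 28]
resulting array: [7, 9, 14, 15, 19, 26, 27, 16, 24, 30, 23, 28]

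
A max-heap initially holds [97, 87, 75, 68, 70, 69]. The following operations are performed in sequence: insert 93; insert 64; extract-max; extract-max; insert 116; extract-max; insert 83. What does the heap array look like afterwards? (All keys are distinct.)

[87, 70, 83, 68, 64, 69, 75]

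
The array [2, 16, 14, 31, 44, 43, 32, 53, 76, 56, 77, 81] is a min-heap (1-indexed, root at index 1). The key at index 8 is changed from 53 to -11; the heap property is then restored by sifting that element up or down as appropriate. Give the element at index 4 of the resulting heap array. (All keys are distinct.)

set index 8 from 53 to -11 → [2, 16, 14, 31, 44, 43, 32, -11, 76, 56, 77, 81]
-11 < parent 31 at index 4, swap → [2, 16, 14, -11, 44, 43, 32, 31, 76, 56, 77, 81]
-11 < parent 16 at index 2, swap → [2, -11, 14, 16, 44, 43, 32, 31, 76, 56, 77, 81]
-11 < parent 2 at index 1, swap → [-11, 2, 14, 16, 44, 43, 32, 31, 76, 56, 77, 81]
resulting array: [-11, 2, 14, 16, 44, 43, 32, 31, 76, 56, 77, 81]

16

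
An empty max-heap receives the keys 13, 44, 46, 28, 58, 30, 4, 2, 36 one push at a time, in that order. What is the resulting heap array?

Insert 13:
  append 13 at index 0 → [13] (no swap needed)
Insert 44:
  append 44 at index 1 → [13, 44]
  44 > parent 13 at index 0, swap → [44, 13]
Insert 46:
  append 46 at index 2 → [44, 13, 46]
  46 > parent 44 at index 0, swap → [46, 13, 44]
Insert 28:
  append 28 at index 3 → [46, 13, 44, 28]
  28 > parent 13 at index 1, swap → [46, 28, 44, 13]
Insert 58:
  append 58 at index 4 → [46, 28, 44, 13, 58]
  58 > parent 28 at index 1, swap → [46, 58, 44, 13, 28]
  58 > parent 46 at index 0, swap → [58, 46, 44, 13, 28]
Insert 30:
  append 30 at index 5 → [58, 46, 44, 13, 28, 30] (no swap needed)
Insert 4:
  append 4 at index 6 → [58, 46, 44, 13, 28, 30, 4] (no swap needed)
Insert 2:
  append 2 at index 7 → [58, 46, 44, 13, 28, 30, 4, 2] (no swap needed)
Insert 36:
  append 36 at index 8 → [58, 46, 44, 13, 28, 30, 4, 2, 36]
  36 > parent 13 at index 3, swap → [58, 46, 44, 36, 28, 30, 4, 2, 13]

[58, 46, 44, 36, 28, 30, 4, 2, 13]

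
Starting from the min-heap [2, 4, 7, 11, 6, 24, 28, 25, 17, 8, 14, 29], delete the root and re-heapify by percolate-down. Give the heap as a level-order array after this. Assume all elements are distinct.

[4, 6, 7, 11, 8, 24, 28, 25, 17, 29, 14]

remove root 2; move last element 29 to root → [29, 4, 7, 11, 6, 24, 28, 25, 17, 8, 14]
29 vs smaller child 4 at index 1, swap → [4, 29, 7, 11, 6, 24, 28, 25, 17, 8, 14]
29 vs smaller child 6 at index 4, swap → [4, 6, 7, 11, 29, 24, 28, 25, 17, 8, 14]
29 vs smaller child 8 at index 9, swap → [4, 6, 7, 11, 8, 24, 28, 25, 17, 29, 14]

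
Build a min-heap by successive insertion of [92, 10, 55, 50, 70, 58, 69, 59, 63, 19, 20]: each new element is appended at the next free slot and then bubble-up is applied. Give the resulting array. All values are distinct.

Insert 92:
  append 92 at index 0 → [92] (no swap needed)
Insert 10:
  append 10 at index 1 → [92, 10]
  10 < parent 92 at index 0, swap → [10, 92]
Insert 55:
  append 55 at index 2 → [10, 92, 55] (no swap needed)
Insert 50:
  append 50 at index 3 → [10, 92, 55, 50]
  50 < parent 92 at index 1, swap → [10, 50, 55, 92]
Insert 70:
  append 70 at index 4 → [10, 50, 55, 92, 70] (no swap needed)
Insert 58:
  append 58 at index 5 → [10, 50, 55, 92, 70, 58] (no swap needed)
Insert 69:
  append 69 at index 6 → [10, 50, 55, 92, 70, 58, 69] (no swap needed)
Insert 59:
  append 59 at index 7 → [10, 50, 55, 92, 70, 58, 69, 59]
  59 < parent 92 at index 3, swap → [10, 50, 55, 59, 70, 58, 69, 92]
Insert 63:
  append 63 at index 8 → [10, 50, 55, 59, 70, 58, 69, 92, 63] (no swap needed)
Insert 19:
  append 19 at index 9 → [10, 50, 55, 59, 70, 58, 69, 92, 63, 19]
  19 < parent 70 at index 4, swap → [10, 50, 55, 59, 19, 58, 69, 92, 63, 70]
  19 < parent 50 at index 1, swap → [10, 19, 55, 59, 50, 58, 69, 92, 63, 70]
Insert 20:
  append 20 at index 10 → [10, 19, 55, 59, 50, 58, 69, 92, 63, 70, 20]
  20 < parent 50 at index 4, swap → [10, 19, 55, 59, 20, 58, 69, 92, 63, 70, 50]

[10, 19, 55, 59, 20, 58, 69, 92, 63, 70, 50]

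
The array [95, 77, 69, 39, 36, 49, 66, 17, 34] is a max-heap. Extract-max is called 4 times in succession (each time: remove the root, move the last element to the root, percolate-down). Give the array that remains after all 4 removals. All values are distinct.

extract-max #1 returns 95:
  remove root 95; move last element 34 to root → [34, 77, 69, 39, 36, 49, 66, 17]
  34 vs larger child 77 at index 1, swap → [77, 34, 69, 39, 36, 49, 66, 17]
  34 vs larger child 39 at index 3, swap → [77, 39, 69, 34, 36, 49, 66, 17]
extract-max #2 returns 77:
  remove root 77; move last element 17 to root → [17, 39, 69, 34, 36, 49, 66]
  17 vs larger child 69 at index 2, swap → [69, 39, 17, 34, 36, 49, 66]
  17 vs larger child 66 at index 6, swap → [69, 39, 66, 34, 36, 49, 17]
extract-max #3 returns 69:
  remove root 69; move last element 17 to root → [17, 39, 66, 34, 36, 49]
  17 vs larger child 66 at index 2, swap → [66, 39, 17, 34, 36, 49]
  17 vs only child 49 at index 5, swap → [66, 39, 49, 34, 36, 17]
extract-max #4 returns 66:
  remove root 66; move last element 17 to root → [17, 39, 49, 34, 36]
  17 vs larger child 49 at index 2, swap → [49, 39, 17, 34, 36]

[49, 39, 17, 34, 36]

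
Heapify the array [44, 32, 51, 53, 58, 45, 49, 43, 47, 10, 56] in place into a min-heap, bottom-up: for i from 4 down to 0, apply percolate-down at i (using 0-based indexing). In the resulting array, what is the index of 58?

9

sift down from index 4:
  58 vs smaller child 10 at index 9, swap → [44, 32, 51, 53, 10, 45, 49, 43, 47, 58, 56]
sift down from index 3:
  53 vs smaller child 43 at index 7, swap → [44, 32, 51, 43, 10, 45, 49, 53, 47, 58, 56]
sift down from index 2:
  51 vs smaller child 45 at index 5, swap → [44, 32, 45, 43, 10, 51, 49, 53, 47, 58, 56]
sift down from index 1:
  32 vs smaller child 10 at index 4, swap → [44, 10, 45, 43, 32, 51, 49, 53, 47, 58, 56]
sift down from index 0:
  44 vs smaller child 10 at index 1, swap → [10, 44, 45, 43, 32, 51, 49, 53, 47, 58, 56]
  44 vs smaller child 32 at index 4, swap → [10, 32, 45, 43, 44, 51, 49, 53, 47, 58, 56]
resulting array: [10, 32, 45, 43, 44, 51, 49, 53, 47, 58, 56]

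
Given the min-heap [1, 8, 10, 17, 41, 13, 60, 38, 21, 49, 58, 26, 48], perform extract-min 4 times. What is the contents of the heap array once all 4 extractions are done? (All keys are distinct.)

extract-min #1 returns 1:
  remove root 1; move last element 48 to root → [48, 8, 10, 17, 41, 13, 60, 38, 21, 49, 58, 26]
  48 vs smaller child 8 at index 1, swap → [8, 48, 10, 17, 41, 13, 60, 38, 21, 49, 58, 26]
  48 vs smaller child 17 at index 3, swap → [8, 17, 10, 48, 41, 13, 60, 38, 21, 49, 58, 26]
  48 vs smaller child 21 at index 8, swap → [8, 17, 10, 21, 41, 13, 60, 38, 48, 49, 58, 26]
extract-min #2 returns 8:
  remove root 8; move last element 26 to root → [26, 17, 10, 21, 41, 13, 60, 38, 48, 49, 58]
  26 vs smaller child 10 at index 2, swap → [10, 17, 26, 21, 41, 13, 60, 38, 48, 49, 58]
  26 vs smaller child 13 at index 5, swap → [10, 17, 13, 21, 41, 26, 60, 38, 48, 49, 58]
extract-min #3 returns 10:
  remove root 10; move last element 58 to root → [58, 17, 13, 21, 41, 26, 60, 38, 48, 49]
  58 vs smaller child 13 at index 2, swap → [13, 17, 58, 21, 41, 26, 60, 38, 48, 49]
  58 vs smaller child 26 at index 5, swap → [13, 17, 26, 21, 41, 58, 60, 38, 48, 49]
extract-min #4 returns 13:
  remove root 13; move last element 49 to root → [49, 17, 26, 21, 41, 58, 60, 38, 48]
  49 vs smaller child 17 at index 1, swap → [17, 49, 26, 21, 41, 58, 60, 38, 48]
  49 vs smaller child 21 at index 3, swap → [17, 21, 26, 49, 41, 58, 60, 38, 48]
  49 vs smaller child 38 at index 7, swap → [17, 21, 26, 38, 41, 58, 60, 49, 48]

[17, 21, 26, 38, 41, 58, 60, 49, 48]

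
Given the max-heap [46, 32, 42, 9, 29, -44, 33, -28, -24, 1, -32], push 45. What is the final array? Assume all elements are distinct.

[46, 32, 45, 9, 29, 42, 33, -28, -24, 1, -32, -44]

append 45 at index 11 → [46, 32, 42, 9, 29, -44, 33, -28, -24, 1, -32, 45]
45 > parent -44 at index 5, swap → [46, 32, 42, 9, 29, 45, 33, -28, -24, 1, -32, -44]
45 > parent 42 at index 2, swap → [46, 32, 45, 9, 29, 42, 33, -28, -24, 1, -32, -44]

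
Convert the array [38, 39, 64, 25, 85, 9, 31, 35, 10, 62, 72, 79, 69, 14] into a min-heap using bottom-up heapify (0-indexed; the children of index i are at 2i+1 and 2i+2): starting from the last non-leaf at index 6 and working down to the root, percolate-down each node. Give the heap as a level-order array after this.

[9, 10, 14, 25, 62, 64, 31, 35, 39, 85, 72, 79, 69, 38]

sift down from index 6:
  31 vs only child 14 at index 13, swap → [38, 39, 64, 25, 85, 9, 14, 35, 10, 62, 72, 79, 69, 31]
sift down from index 5: already satisfies heap property
sift down from index 4:
  85 vs smaller child 62 at index 9, swap → [38, 39, 64, 25, 62, 9, 14, 35, 10, 85, 72, 79, 69, 31]
sift down from index 3:
  25 vs smaller child 10 at index 8, swap → [38, 39, 64, 10, 62, 9, 14, 35, 25, 85, 72, 79, 69, 31]
sift down from index 2:
  64 vs smaller child 9 at index 5, swap → [38, 39, 9, 10, 62, 64, 14, 35, 25, 85, 72, 79, 69, 31]
sift down from index 1:
  39 vs smaller child 10 at index 3, swap → [38, 10, 9, 39, 62, 64, 14, 35, 25, 85, 72, 79, 69, 31]
  39 vs smaller child 25 at index 8, swap → [38, 10, 9, 25, 62, 64, 14, 35, 39, 85, 72, 79, 69, 31]
sift down from index 0:
  38 vs smaller child 9 at index 2, swap → [9, 10, 38, 25, 62, 64, 14, 35, 39, 85, 72, 79, 69, 31]
  38 vs smaller child 14 at index 6, swap → [9, 10, 14, 25, 62, 64, 38, 35, 39, 85, 72, 79, 69, 31]
  38 vs only child 31 at index 13, swap → [9, 10, 14, 25, 62, 64, 31, 35, 39, 85, 72, 79, 69, 38]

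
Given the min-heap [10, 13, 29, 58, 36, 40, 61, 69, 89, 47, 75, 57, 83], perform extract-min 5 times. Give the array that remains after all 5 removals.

extract-min #1 returns 10:
  remove root 10; move last element 83 to root → [83, 13, 29, 58, 36, 40, 61, 69, 89, 47, 75, 57]
  83 vs smaller child 13 at index 1, swap → [13, 83, 29, 58, 36, 40, 61, 69, 89, 47, 75, 57]
  83 vs smaller child 36 at index 4, swap → [13, 36, 29, 58, 83, 40, 61, 69, 89, 47, 75, 57]
  83 vs smaller child 47 at index 9, swap → [13, 36, 29, 58, 47, 40, 61, 69, 89, 83, 75, 57]
extract-min #2 returns 13:
  remove root 13; move last element 57 to root → [57, 36, 29, 58, 47, 40, 61, 69, 89, 83, 75]
  57 vs smaller child 29 at index 2, swap → [29, 36, 57, 58, 47, 40, 61, 69, 89, 83, 75]
  57 vs smaller child 40 at index 5, swap → [29, 36, 40, 58, 47, 57, 61, 69, 89, 83, 75]
extract-min #3 returns 29:
  remove root 29; move last element 75 to root → [75, 36, 40, 58, 47, 57, 61, 69, 89, 83]
  75 vs smaller child 36 at index 1, swap → [36, 75, 40, 58, 47, 57, 61, 69, 89, 83]
  75 vs smaller child 47 at index 4, swap → [36, 47, 40, 58, 75, 57, 61, 69, 89, 83]
extract-min #4 returns 36:
  remove root 36; move last element 83 to root → [83, 47, 40, 58, 75, 57, 61, 69, 89]
  83 vs smaller child 40 at index 2, swap → [40, 47, 83, 58, 75, 57, 61, 69, 89]
  83 vs smaller child 57 at index 5, swap → [40, 47, 57, 58, 75, 83, 61, 69, 89]
extract-min #5 returns 40:
  remove root 40; move last element 89 to root → [89, 47, 57, 58, 75, 83, 61, 69]
  89 vs smaller child 47 at index 1, swap → [47, 89, 57, 58, 75, 83, 61, 69]
  89 vs smaller child 58 at index 3, swap → [47, 58, 57, 89, 75, 83, 61, 69]
  89 vs only child 69 at index 7, swap → [47, 58, 57, 69, 75, 83, 61, 89]

[47, 58, 57, 69, 75, 83, 61, 89]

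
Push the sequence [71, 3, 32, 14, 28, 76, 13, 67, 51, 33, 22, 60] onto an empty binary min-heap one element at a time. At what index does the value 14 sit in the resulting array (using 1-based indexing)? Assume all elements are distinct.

2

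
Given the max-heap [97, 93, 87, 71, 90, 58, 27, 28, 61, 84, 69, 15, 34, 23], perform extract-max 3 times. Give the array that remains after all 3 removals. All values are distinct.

extract-max #1 returns 97:
  remove root 97; move last element 23 to root → [23, 93, 87, 71, 90, 58, 27, 28, 61, 84, 69, 15, 34]
  23 vs larger child 93 at index 1, swap → [93, 23, 87, 71, 90, 58, 27, 28, 61, 84, 69, 15, 34]
  23 vs larger child 90 at index 4, swap → [93, 90, 87, 71, 23, 58, 27, 28, 61, 84, 69, 15, 34]
  23 vs larger child 84 at index 9, swap → [93, 90, 87, 71, 84, 58, 27, 28, 61, 23, 69, 15, 34]
extract-max #2 returns 93:
  remove root 93; move last element 34 to root → [34, 90, 87, 71, 84, 58, 27, 28, 61, 23, 69, 15]
  34 vs larger child 90 at index 1, swap → [90, 34, 87, 71, 84, 58, 27, 28, 61, 23, 69, 15]
  34 vs larger child 84 at index 4, swap → [90, 84, 87, 71, 34, 58, 27, 28, 61, 23, 69, 15]
  34 vs larger child 69 at index 10, swap → [90, 84, 87, 71, 69, 58, 27, 28, 61, 23, 34, 15]
extract-max #3 returns 90:
  remove root 90; move last element 15 to root → [15, 84, 87, 71, 69, 58, 27, 28, 61, 23, 34]
  15 vs larger child 87 at index 2, swap → [87, 84, 15, 71, 69, 58, 27, 28, 61, 23, 34]
  15 vs larger child 58 at index 5, swap → [87, 84, 58, 71, 69, 15, 27, 28, 61, 23, 34]

[87, 84, 58, 71, 69, 15, 27, 28, 61, 23, 34]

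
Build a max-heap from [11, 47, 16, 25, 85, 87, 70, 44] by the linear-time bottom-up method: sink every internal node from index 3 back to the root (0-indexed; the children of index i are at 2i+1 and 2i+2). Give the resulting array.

sift down from index 3:
  25 vs only child 44 at index 7, swap → [11, 47, 16, 44, 85, 87, 70, 25]
sift down from index 2:
  16 vs larger child 87 at index 5, swap → [11, 47, 87, 44, 85, 16, 70, 25]
sift down from index 1:
  47 vs larger child 85 at index 4, swap → [11, 85, 87, 44, 47, 16, 70, 25]
sift down from index 0:
  11 vs larger child 87 at index 2, swap → [87, 85, 11, 44, 47, 16, 70, 25]
  11 vs larger child 70 at index 6, swap → [87, 85, 70, 44, 47, 16, 11, 25]

[87, 85, 70, 44, 47, 16, 11, 25]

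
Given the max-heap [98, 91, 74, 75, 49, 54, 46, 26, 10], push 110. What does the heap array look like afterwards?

append 110 at index 9 → [98, 91, 74, 75, 49, 54, 46, 26, 10, 110]
110 > parent 49 at index 4, swap → [98, 91, 74, 75, 110, 54, 46, 26, 10, 49]
110 > parent 91 at index 1, swap → [98, 110, 74, 75, 91, 54, 46, 26, 10, 49]
110 > parent 98 at index 0, swap → [110, 98, 74, 75, 91, 54, 46, 26, 10, 49]

[110, 98, 74, 75, 91, 54, 46, 26, 10, 49]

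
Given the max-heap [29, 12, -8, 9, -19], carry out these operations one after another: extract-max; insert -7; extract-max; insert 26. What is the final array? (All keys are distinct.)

[26, 9, -8, -19, -7]

extract-max → returns 29:
  remove root 29; move last element -19 to root → [-19, 12, -8, 9]
  -19 vs larger child 12 at index 1, swap → [12, -19, -8, 9]
  -19 vs only child 9 at index 3, swap → [12, 9, -8, -19]
insert -7:
  append -7 at index 4 → [12, 9, -8, -19, -7] (no swap needed)
extract-max → returns 12:
  remove root 12; move last element -7 to root → [-7, 9, -8, -19]
  -7 vs larger child 9 at index 1, swap → [9, -7, -8, -19]
insert 26:
  append 26 at index 4 → [9, -7, -8, -19, 26]
  26 > parent -7 at index 1, swap → [9, 26, -8, -19, -7]
  26 > parent 9 at index 0, swap → [26, 9, -8, -19, -7]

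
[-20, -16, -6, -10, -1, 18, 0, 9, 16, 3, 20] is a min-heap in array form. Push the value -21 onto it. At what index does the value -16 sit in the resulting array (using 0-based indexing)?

append -21 at index 11 → [-20, -16, -6, -10, -1, 18, 0, 9, 16, 3, 20, -21]
-21 < parent 18 at index 5, swap → [-20, -16, -6, -10, -1, -21, 0, 9, 16, 3, 20, 18]
-21 < parent -6 at index 2, swap → [-20, -16, -21, -10, -1, -6, 0, 9, 16, 3, 20, 18]
-21 < parent -20 at index 0, swap → [-21, -16, -20, -10, -1, -6, 0, 9, 16, 3, 20, 18]
resulting array: [-21, -16, -20, -10, -1, -6, 0, 9, 16, 3, 20, 18]

1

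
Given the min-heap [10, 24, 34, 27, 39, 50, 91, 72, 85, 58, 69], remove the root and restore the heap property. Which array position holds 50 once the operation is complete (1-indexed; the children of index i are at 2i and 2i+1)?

remove root 10; move last element 69 to root → [69, 24, 34, 27, 39, 50, 91, 72, 85, 58]
69 vs smaller child 24 at index 2, swap → [24, 69, 34, 27, 39, 50, 91, 72, 85, 58]
69 vs smaller child 27 at index 4, swap → [24, 27, 34, 69, 39, 50, 91, 72, 85, 58]
resulting array: [24, 27, 34, 69, 39, 50, 91, 72, 85, 58]

6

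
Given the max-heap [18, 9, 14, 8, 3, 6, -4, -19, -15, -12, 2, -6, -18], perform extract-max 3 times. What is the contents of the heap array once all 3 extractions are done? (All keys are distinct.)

[8, 3, 6, -15, 2, -6, -4, -19, -18, -12]

extract-max #1 returns 18:
  remove root 18; move last element -18 to root → [-18, 9, 14, 8, 3, 6, -4, -19, -15, -12, 2, -6]
  -18 vs larger child 14 at index 2, swap → [14, 9, -18, 8, 3, 6, -4, -19, -15, -12, 2, -6]
  -18 vs larger child 6 at index 5, swap → [14, 9, 6, 8, 3, -18, -4, -19, -15, -12, 2, -6]
  -18 vs only child -6 at index 11, swap → [14, 9, 6, 8, 3, -6, -4, -19, -15, -12, 2, -18]
extract-max #2 returns 14:
  remove root 14; move last element -18 to root → [-18, 9, 6, 8, 3, -6, -4, -19, -15, -12, 2]
  -18 vs larger child 9 at index 1, swap → [9, -18, 6, 8, 3, -6, -4, -19, -15, -12, 2]
  -18 vs larger child 8 at index 3, swap → [9, 8, 6, -18, 3, -6, -4, -19, -15, -12, 2]
  -18 vs larger child -15 at index 8, swap → [9, 8, 6, -15, 3, -6, -4, -19, -18, -12, 2]
extract-max #3 returns 9:
  remove root 9; move last element 2 to root → [2, 8, 6, -15, 3, -6, -4, -19, -18, -12]
  2 vs larger child 8 at index 1, swap → [8, 2, 6, -15, 3, -6, -4, -19, -18, -12]
  2 vs larger child 3 at index 4, swap → [8, 3, 6, -15, 2, -6, -4, -19, -18, -12]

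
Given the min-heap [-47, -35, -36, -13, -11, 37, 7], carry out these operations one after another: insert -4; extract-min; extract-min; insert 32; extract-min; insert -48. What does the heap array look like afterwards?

[-48, -11, -13, 7, 32, 37, -4]

insert -4:
  append -4 at index 7 → [-47, -35, -36, -13, -11, 37, 7, -4] (no swap needed)
extract-min → returns -47:
  remove root -47; move last element -4 to root → [-4, -35, -36, -13, -11, 37, 7]
  -4 vs smaller child -36 at index 2, swap → [-36, -35, -4, -13, -11, 37, 7]
extract-min → returns -36:
  remove root -36; move last element 7 to root → [7, -35, -4, -13, -11, 37]
  7 vs smaller child -35 at index 1, swap → [-35, 7, -4, -13, -11, 37]
  7 vs smaller child -13 at index 3, swap → [-35, -13, -4, 7, -11, 37]
insert 32:
  append 32 at index 6 → [-35, -13, -4, 7, -11, 37, 32] (no swap needed)
extract-min → returns -35:
  remove root -35; move last element 32 to root → [32, -13, -4, 7, -11, 37]
  32 vs smaller child -13 at index 1, swap → [-13, 32, -4, 7, -11, 37]
  32 vs smaller child -11 at index 4, swap → [-13, -11, -4, 7, 32, 37]
insert -48:
  append -48 at index 6 → [-13, -11, -4, 7, 32, 37, -48]
  -48 < parent -4 at index 2, swap → [-13, -11, -48, 7, 32, 37, -4]
  -48 < parent -13 at index 0, swap → [-48, -11, -13, 7, 32, 37, -4]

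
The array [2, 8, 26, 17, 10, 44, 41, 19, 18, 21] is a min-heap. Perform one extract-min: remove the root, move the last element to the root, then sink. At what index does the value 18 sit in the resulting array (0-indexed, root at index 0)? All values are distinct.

remove root 2; move last element 21 to root → [21, 8, 26, 17, 10, 44, 41, 19, 18]
21 vs smaller child 8 at index 1, swap → [8, 21, 26, 17, 10, 44, 41, 19, 18]
21 vs smaller child 10 at index 4, swap → [8, 10, 26, 17, 21, 44, 41, 19, 18]
resulting array: [8, 10, 26, 17, 21, 44, 41, 19, 18]

8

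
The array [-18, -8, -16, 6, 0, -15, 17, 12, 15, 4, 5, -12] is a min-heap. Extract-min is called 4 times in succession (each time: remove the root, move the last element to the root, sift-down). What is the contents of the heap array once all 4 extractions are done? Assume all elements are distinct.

extract-min #1 returns -18:
  remove root -18; move last element -12 to root → [-12, -8, -16, 6, 0, -15, 17, 12, 15, 4, 5]
  -12 vs smaller child -16 at index 2, swap → [-16, -8, -12, 6, 0, -15, 17, 12, 15, 4, 5]
  -12 vs smaller child -15 at index 5, swap → [-16, -8, -15, 6, 0, -12, 17, 12, 15, 4, 5]
extract-min #2 returns -16:
  remove root -16; move last element 5 to root → [5, -8, -15, 6, 0, -12, 17, 12, 15, 4]
  5 vs smaller child -15 at index 2, swap → [-15, -8, 5, 6, 0, -12, 17, 12, 15, 4]
  5 vs smaller child -12 at index 5, swap → [-15, -8, -12, 6, 0, 5, 17, 12, 15, 4]
extract-min #3 returns -15:
  remove root -15; move last element 4 to root → [4, -8, -12, 6, 0, 5, 17, 12, 15]
  4 vs smaller child -12 at index 2, swap → [-12, -8, 4, 6, 0, 5, 17, 12, 15]
extract-min #4 returns -12:
  remove root -12; move last element 15 to root → [15, -8, 4, 6, 0, 5, 17, 12]
  15 vs smaller child -8 at index 1, swap → [-8, 15, 4, 6, 0, 5, 17, 12]
  15 vs smaller child 0 at index 4, swap → [-8, 0, 4, 6, 15, 5, 17, 12]

[-8, 0, 4, 6, 15, 5, 17, 12]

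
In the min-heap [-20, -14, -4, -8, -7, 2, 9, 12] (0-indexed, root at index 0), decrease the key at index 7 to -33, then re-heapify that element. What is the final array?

[-33, -20, -4, -14, -7, 2, 9, -8]

set index 7 from 12 to -33 → [-20, -14, -4, -8, -7, 2, 9, -33]
-33 < parent -8 at index 3, swap → [-20, -14, -4, -33, -7, 2, 9, -8]
-33 < parent -14 at index 1, swap → [-20, -33, -4, -14, -7, 2, 9, -8]
-33 < parent -20 at index 0, swap → [-33, -20, -4, -14, -7, 2, 9, -8]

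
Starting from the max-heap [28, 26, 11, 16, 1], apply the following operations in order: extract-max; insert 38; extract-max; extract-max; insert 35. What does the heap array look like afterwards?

[35, 16, 11, 1]

extract-max → returns 28:
  remove root 28; move last element 1 to root → [1, 26, 11, 16]
  1 vs larger child 26 at index 1, swap → [26, 1, 11, 16]
  1 vs only child 16 at index 3, swap → [26, 16, 11, 1]
insert 38:
  append 38 at index 4 → [26, 16, 11, 1, 38]
  38 > parent 16 at index 1, swap → [26, 38, 11, 1, 16]
  38 > parent 26 at index 0, swap → [38, 26, 11, 1, 16]
extract-max → returns 38:
  remove root 38; move last element 16 to root → [16, 26, 11, 1]
  16 vs larger child 26 at index 1, swap → [26, 16, 11, 1]
extract-max → returns 26:
  remove root 26; move last element 1 to root → [1, 16, 11]
  1 vs larger child 16 at index 1, swap → [16, 1, 11]
insert 35:
  append 35 at index 3 → [16, 1, 11, 35]
  35 > parent 1 at index 1, swap → [16, 35, 11, 1]
  35 > parent 16 at index 0, swap → [35, 16, 11, 1]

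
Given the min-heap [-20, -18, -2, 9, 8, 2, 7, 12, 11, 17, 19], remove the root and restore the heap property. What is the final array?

remove root -20; move last element 19 to root → [19, -18, -2, 9, 8, 2, 7, 12, 11, 17]
19 vs smaller child -18 at index 1, swap → [-18, 19, -2, 9, 8, 2, 7, 12, 11, 17]
19 vs smaller child 8 at index 4, swap → [-18, 8, -2, 9, 19, 2, 7, 12, 11, 17]
19 vs only child 17 at index 9, swap → [-18, 8, -2, 9, 17, 2, 7, 12, 11, 19]

[-18, 8, -2, 9, 17, 2, 7, 12, 11, 19]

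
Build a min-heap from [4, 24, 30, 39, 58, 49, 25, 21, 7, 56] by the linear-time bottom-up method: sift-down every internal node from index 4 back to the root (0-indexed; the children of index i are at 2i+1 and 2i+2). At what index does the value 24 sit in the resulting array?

7

sift down from index 4:
  58 vs only child 56 at index 9, swap → [4, 24, 30, 39, 56, 49, 25, 21, 7, 58]
sift down from index 3:
  39 vs smaller child 7 at index 8, swap → [4, 24, 30, 7, 56, 49, 25, 21, 39, 58]
sift down from index 2:
  30 vs smaller child 25 at index 6, swap → [4, 24, 25, 7, 56, 49, 30, 21, 39, 58]
sift down from index 1:
  24 vs smaller child 7 at index 3, swap → [4, 7, 25, 24, 56, 49, 30, 21, 39, 58]
  24 vs smaller child 21 at index 7, swap → [4, 7, 25, 21, 56, 49, 30, 24, 39, 58]
sift down from index 0: already satisfies heap property
resulting array: [4, 7, 25, 21, 56, 49, 30, 24, 39, 58]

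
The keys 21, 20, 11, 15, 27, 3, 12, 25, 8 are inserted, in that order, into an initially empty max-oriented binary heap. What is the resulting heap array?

[27, 25, 12, 21, 20, 3, 11, 15, 8]

Insert 21:
  append 21 at index 0 → [21] (no swap needed)
Insert 20:
  append 20 at index 1 → [21, 20] (no swap needed)
Insert 11:
  append 11 at index 2 → [21, 20, 11] (no swap needed)
Insert 15:
  append 15 at index 3 → [21, 20, 11, 15] (no swap needed)
Insert 27:
  append 27 at index 4 → [21, 20, 11, 15, 27]
  27 > parent 20 at index 1, swap → [21, 27, 11, 15, 20]
  27 > parent 21 at index 0, swap → [27, 21, 11, 15, 20]
Insert 3:
  append 3 at index 5 → [27, 21, 11, 15, 20, 3] (no swap needed)
Insert 12:
  append 12 at index 6 → [27, 21, 11, 15, 20, 3, 12]
  12 > parent 11 at index 2, swap → [27, 21, 12, 15, 20, 3, 11]
Insert 25:
  append 25 at index 7 → [27, 21, 12, 15, 20, 3, 11, 25]
  25 > parent 15 at index 3, swap → [27, 21, 12, 25, 20, 3, 11, 15]
  25 > parent 21 at index 1, swap → [27, 25, 12, 21, 20, 3, 11, 15]
Insert 8:
  append 8 at index 8 → [27, 25, 12, 21, 20, 3, 11, 15, 8] (no swap needed)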